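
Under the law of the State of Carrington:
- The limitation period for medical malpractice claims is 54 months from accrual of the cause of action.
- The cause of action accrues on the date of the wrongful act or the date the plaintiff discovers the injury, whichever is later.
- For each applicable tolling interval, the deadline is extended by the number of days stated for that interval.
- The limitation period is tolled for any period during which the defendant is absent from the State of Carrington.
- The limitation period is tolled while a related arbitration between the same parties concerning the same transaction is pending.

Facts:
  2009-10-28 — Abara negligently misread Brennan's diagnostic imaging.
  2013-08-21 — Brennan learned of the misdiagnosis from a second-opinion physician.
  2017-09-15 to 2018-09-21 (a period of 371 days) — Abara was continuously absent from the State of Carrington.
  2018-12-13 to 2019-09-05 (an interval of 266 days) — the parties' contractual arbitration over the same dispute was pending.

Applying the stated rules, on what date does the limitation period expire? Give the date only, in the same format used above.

2019-11-20

Taking the later of the act (2009-10-28) and discovery (2013-08-21), the claim accrued on 2013-08-21.
The untolled deadline — 54 months after 2013-08-21 — is 2018-02-21.
The period was tolled for 371 days by the defendant's absence from the jurisdiction (2017-09-15 to 2018-09-21), pushing the deadline to 2019-02-27.
The pending related arbitration from 2018-12-13 to 2019-09-05 tolled the period for 266 days, extending the deadline to 2019-11-20.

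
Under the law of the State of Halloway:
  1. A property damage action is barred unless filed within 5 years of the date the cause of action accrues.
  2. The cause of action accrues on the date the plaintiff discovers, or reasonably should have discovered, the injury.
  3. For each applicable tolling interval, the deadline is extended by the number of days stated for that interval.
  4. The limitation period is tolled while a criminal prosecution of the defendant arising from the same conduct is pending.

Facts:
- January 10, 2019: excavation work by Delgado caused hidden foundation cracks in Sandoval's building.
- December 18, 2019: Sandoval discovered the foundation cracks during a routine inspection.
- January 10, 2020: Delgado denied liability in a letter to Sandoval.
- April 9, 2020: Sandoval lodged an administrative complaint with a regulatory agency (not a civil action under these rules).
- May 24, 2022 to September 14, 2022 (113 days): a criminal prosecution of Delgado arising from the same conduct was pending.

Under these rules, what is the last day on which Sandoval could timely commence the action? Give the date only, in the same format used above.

April 10, 2025

The claim did not accrue until Sandoval discovered the injury on December 18, 2019; the January 10, 2019 act date does not start the clock under the stated rule.
The untolled deadline — 5 years after December 18, 2019 — is December 18, 2024.
The pending criminal prosecution from May 24, 2022 to September 14, 2022 tolled the period for 113 days, extending the deadline to April 10, 2025.
The other events in the timeline have no effect on the limitation period under the stated rules.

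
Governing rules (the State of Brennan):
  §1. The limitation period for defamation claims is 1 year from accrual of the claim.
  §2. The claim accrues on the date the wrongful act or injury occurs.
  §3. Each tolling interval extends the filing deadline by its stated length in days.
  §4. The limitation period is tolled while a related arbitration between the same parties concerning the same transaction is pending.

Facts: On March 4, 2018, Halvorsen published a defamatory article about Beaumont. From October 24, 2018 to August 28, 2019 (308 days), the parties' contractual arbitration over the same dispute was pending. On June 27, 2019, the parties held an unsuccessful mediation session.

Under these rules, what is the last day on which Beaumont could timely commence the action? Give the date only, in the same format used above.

The claim accrued on March 4, 2018, when the wrongful act occurred.
The untolled deadline — 1 year after March 4, 2018 — is March 4, 2019.
Because the pending related arbitration ran from October 24, 2018 to August 28, 2019, the deadline is extended by 308 days to January 6, 2020.
The other events in the timeline have no effect on the limitation period under the stated rules.

January 6, 2020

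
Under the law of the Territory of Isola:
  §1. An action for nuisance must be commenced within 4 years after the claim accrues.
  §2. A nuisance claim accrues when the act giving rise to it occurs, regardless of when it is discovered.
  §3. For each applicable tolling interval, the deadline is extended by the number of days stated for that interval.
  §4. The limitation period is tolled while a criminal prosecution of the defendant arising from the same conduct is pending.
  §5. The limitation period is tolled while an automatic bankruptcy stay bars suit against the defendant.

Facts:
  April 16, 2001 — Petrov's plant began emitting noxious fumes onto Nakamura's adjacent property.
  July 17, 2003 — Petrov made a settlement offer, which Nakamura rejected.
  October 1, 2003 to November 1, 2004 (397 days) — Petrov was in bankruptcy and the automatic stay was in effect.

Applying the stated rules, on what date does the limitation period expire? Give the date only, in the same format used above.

The limitation period began to run on April 16, 2001.
Adding the 4 years base period to April 16, 2001 gives a deadline of April 16, 2005, before any tolling.
Because the automatic bankruptcy stay ran from October 1, 2003 to November 1, 2004, the deadline is extended by 397 days to May 18, 2006.
Nothing else in the chronology tolls or restarts the period.

May 18, 2006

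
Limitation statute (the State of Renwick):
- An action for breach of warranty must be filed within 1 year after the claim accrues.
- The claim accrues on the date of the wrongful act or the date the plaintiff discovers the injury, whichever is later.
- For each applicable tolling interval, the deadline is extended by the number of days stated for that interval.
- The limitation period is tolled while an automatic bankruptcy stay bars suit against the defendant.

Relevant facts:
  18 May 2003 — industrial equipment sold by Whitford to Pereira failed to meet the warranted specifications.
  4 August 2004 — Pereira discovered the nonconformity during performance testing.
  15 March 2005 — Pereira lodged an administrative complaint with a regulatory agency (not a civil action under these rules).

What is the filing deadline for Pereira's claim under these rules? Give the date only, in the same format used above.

4 August 2005

The claim accrued on 4 August 2004 — the later of the 18 May 2003 act and the 4 August 2004 discovery.
1 year from 4 August 2004 is 4 August 2005.
None of the other events listed affects the running of the period under the stated rules.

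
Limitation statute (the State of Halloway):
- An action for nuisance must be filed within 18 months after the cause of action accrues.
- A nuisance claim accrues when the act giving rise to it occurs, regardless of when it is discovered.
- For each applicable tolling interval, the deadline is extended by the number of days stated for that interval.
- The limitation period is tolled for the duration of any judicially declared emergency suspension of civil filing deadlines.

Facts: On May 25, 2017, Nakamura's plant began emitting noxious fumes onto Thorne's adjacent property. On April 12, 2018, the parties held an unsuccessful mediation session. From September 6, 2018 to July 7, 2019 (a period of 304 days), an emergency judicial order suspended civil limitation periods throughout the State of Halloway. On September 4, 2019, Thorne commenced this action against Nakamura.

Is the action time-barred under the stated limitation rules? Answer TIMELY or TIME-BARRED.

The limitation period began to run on May 25, 2017.
18 months from May 25, 2017 is November 25, 2018.
The period was tolled for 304 days by the emergency suspension of filing deadlines (September 6, 2018 to July 7, 2019), pushing the deadline to September 25, 2019.
The other events in the timeline have no effect on the limitation period under the stated rules.
Filing on September 4, 2019 beat the September 25, 2019 deadline — the action is timely.

TIMELY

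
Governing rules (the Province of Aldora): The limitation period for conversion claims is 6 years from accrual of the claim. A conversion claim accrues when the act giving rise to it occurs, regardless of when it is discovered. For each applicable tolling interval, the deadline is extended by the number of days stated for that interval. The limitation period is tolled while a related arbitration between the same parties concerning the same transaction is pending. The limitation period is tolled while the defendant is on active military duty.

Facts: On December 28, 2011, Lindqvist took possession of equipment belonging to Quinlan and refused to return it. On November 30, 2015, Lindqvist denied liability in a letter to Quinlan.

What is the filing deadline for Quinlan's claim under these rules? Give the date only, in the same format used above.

December 28, 2017

The claim accrued on December 28, 2011, the date of the act.
Adding the 6 years base period to December 28, 2011 gives a deadline of December 28, 2017, before any tolling.
Nothing else in the chronology tolls or restarts the period.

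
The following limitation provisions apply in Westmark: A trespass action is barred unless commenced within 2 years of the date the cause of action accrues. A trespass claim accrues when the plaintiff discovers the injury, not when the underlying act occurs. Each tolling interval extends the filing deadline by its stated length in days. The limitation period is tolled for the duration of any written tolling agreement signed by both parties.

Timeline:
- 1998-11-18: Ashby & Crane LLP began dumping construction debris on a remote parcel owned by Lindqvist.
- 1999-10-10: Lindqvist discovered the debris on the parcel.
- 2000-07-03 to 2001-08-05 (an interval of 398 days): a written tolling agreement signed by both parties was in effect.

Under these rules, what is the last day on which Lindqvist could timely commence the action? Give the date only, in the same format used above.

Accrual is tied to discovery, so the period began on 1999-10-10 rather than on 1998-11-18 when the act occurred.
Adding the 2 years base period to 1999-10-10 gives a deadline of 2001-10-10, before any tolling.
The written tolling agreement from 2000-07-03 to 2001-08-05 tolled the period for 398 days, extending the deadline to 2002-11-12.

2002-11-12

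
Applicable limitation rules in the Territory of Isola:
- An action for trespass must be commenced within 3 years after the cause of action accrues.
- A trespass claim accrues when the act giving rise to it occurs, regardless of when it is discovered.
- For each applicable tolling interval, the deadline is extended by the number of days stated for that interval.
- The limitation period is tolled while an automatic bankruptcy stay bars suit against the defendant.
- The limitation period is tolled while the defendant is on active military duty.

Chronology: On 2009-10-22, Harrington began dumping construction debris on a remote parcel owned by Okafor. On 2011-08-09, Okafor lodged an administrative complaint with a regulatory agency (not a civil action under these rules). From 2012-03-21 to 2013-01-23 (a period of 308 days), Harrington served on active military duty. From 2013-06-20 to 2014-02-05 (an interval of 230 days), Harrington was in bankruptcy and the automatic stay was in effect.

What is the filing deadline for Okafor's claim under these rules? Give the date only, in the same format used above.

The claim accrued on 2009-10-22, when the wrongful act occurred.
The untolled deadline — 3 years after 2009-10-22 — is 2012-10-22.
Because the defendant's active military service ran from 2012-03-21 to 2013-01-23, the deadline is extended by 308 days to 2013-08-26.
The period was tolled for 230 days by the automatic bankruptcy stay (2013-06-20 to 2014-02-05), pushing the deadline to 2014-04-13.
Nothing else in the chronology tolls or restarts the period.

2014-04-13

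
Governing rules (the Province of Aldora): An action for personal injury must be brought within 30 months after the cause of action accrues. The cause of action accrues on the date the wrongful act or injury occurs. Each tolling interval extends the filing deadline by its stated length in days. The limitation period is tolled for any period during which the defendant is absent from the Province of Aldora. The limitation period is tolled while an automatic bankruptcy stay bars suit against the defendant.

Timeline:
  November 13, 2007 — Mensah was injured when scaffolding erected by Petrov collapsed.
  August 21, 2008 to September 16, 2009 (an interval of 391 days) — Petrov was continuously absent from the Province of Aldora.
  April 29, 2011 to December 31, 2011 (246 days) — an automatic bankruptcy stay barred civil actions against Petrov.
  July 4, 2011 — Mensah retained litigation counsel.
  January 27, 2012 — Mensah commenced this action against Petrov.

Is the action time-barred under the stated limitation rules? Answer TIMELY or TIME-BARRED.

TIMELY

The limitation period began to run on November 13, 2007.
Adding the 30 months base period to November 13, 2007 gives a deadline of May 13, 2010, before any tolling.
The defendant's absence from the jurisdiction from August 21, 2008 to September 16, 2009 tolled the period for 391 days, extending the deadline to June 8, 2011.
The automatic bankruptcy stay from April 29, 2011 to December 31, 2011 tolled the period for 246 days, extending the deadline to February 9, 2012.
Nothing else in the chronology tolls or restarts the period.
Filing on January 27, 2012 beat the February 9, 2012 deadline — the action is timely.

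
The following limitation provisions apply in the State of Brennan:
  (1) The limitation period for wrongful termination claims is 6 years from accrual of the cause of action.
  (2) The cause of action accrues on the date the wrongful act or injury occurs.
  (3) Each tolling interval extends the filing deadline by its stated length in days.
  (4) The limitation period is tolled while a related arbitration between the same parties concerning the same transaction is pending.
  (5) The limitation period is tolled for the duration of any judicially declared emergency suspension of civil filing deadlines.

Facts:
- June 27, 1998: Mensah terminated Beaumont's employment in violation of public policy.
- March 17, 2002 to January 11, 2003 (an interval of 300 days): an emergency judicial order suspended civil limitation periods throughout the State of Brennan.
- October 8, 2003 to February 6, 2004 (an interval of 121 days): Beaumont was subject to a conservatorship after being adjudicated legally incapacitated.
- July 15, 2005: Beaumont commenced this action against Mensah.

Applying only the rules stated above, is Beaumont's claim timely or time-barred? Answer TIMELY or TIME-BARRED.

TIME-BARRED

The cause of action accrued on June 27, 1998, the date of the act.
The untolled deadline — 6 years after June 27, 1998 — is June 27, 2004.
The emergency suspension of filing deadlines from March 17, 2002 to January 11, 2003 tolled the period for 300 days, extending the deadline to April 23, 2005.
No stated provision tolls the period for the plaintiff's incapacity, so the interval from October 8, 2003 to February 6, 2004 has no effect on the deadline.
The July 15, 2005 filing falls after the April 23, 2005 deadline; the claim is time-barred.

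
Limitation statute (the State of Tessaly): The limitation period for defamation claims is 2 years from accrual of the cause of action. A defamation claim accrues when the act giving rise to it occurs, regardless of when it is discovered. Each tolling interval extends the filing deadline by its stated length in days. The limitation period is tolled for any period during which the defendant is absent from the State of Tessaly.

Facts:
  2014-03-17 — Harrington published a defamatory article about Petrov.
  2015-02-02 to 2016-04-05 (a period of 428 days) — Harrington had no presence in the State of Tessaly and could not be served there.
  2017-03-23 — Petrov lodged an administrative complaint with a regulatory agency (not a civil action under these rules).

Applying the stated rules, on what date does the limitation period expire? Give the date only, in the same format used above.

The claim accrued on 2014-03-17, when the wrongful act occurred.
Adding the 2 years base period to 2014-03-17 gives a deadline of 2016-03-17, before any tolling.
Because the defendant's absence from the jurisdiction ran from 2015-02-02 to 2016-04-05, the deadline is extended by 428 days to 2017-05-19.
None of the other events listed affects the running of the period under the stated rules.

2017-05-19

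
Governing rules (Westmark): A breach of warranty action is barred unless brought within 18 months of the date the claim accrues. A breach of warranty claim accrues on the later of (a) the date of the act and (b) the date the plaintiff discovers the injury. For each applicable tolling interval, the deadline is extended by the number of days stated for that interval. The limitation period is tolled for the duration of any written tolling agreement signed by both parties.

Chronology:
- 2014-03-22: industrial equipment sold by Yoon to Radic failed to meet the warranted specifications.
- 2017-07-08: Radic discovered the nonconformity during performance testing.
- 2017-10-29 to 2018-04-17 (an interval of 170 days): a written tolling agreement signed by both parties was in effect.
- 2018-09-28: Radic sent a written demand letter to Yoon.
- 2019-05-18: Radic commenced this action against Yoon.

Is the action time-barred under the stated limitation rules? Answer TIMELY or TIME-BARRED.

TIMELY

Because discovery on 2017-07-08 post-dates the 2014-03-22 act, accrual under the later-of rule falls on 2017-07-08.
18 months from 2017-07-08 is 2019-01-08.
Because the written tolling agreement ran from 2017-10-29 to 2018-04-17, the deadline is extended by 170 days to 2019-06-27.
The other events in the timeline have no effect on the limitation period under the stated rules.
Filing on 2019-05-18 beat the 2019-06-27 deadline — the action is timely.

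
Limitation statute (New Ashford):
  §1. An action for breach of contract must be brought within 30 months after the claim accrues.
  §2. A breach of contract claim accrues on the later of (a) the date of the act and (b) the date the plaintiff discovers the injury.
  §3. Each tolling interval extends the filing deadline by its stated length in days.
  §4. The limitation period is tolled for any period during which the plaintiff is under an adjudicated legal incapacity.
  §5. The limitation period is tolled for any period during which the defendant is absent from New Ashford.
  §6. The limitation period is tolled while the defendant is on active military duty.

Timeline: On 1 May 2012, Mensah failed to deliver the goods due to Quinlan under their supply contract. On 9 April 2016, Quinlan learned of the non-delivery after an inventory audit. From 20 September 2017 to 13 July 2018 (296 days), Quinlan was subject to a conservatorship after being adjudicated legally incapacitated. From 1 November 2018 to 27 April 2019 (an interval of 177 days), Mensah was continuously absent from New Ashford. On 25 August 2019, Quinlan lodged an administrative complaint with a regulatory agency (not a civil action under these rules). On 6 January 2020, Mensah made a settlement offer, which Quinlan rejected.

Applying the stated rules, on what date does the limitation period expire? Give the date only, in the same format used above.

25 January 2020

The claim accrued on 9 April 2016 — the later of the 1 May 2012 act and the 9 April 2016 discovery.
30 months from 9 April 2016 is 9 October 2018.
The period was tolled for 296 days by the plaintiff's legal incapacity (20 September 2017 to 13 July 2018), pushing the deadline to 1 August 2019.
The period was tolled for 177 days by the defendant's absence from the jurisdiction (1 November 2018 to 27 April 2019), pushing the deadline to 25 January 2020.
Nothing else in the chronology tolls or restarts the period.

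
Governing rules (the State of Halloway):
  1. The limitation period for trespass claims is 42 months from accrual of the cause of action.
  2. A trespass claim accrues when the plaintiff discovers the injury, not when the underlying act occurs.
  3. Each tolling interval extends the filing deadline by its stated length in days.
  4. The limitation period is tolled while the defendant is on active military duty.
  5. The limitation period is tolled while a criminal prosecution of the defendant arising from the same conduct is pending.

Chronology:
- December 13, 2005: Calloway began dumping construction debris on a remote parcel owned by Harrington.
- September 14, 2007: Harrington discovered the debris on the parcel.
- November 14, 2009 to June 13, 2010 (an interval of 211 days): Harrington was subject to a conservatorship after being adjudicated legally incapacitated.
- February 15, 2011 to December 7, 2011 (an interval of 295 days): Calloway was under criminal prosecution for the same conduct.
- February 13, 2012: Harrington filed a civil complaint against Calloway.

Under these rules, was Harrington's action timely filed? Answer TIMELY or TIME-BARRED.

TIME-BARRED

Under the discovery rule, the claim accrued on September 14, 2007, when Harrington discovered the injury — not on the December 13, 2005 date of the underlying act.
Adding the 42 months base period to September 14, 2007 gives a deadline of March 14, 2011, before any tolling.
The pending criminal prosecution from February 15, 2011 to December 7, 2011 tolled the period for 295 days, extending the deadline to January 3, 2012.
No stated provision tolls the period for the plaintiff's incapacity, so the interval from November 14, 2009 to June 13, 2010 has no effect on the deadline.
Filing on February 13, 2012 missed the January 3, 2012 deadline — the action is time-barred.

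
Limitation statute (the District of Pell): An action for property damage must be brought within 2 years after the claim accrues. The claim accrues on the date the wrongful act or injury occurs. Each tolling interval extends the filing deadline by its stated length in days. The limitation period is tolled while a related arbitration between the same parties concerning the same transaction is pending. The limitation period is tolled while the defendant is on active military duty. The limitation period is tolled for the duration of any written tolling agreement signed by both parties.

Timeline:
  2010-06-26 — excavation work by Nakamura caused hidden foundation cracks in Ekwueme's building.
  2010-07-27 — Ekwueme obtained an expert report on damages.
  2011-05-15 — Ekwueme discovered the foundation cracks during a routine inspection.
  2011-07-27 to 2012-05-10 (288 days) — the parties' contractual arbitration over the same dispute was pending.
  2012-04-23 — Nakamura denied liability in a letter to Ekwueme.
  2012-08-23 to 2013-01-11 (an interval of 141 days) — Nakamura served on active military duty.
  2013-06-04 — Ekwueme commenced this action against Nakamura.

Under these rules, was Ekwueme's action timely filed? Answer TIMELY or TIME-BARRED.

TIMELY

Accrual is governed by the date of the act, so the period began to run on 2010-06-26; the later discovery on 2011-05-15 is irrelevant under the stated rule.
2 years from 2010-06-26 is 2012-06-26.
The period was tolled for 288 days by the pending related arbitration (2011-07-27 to 2012-05-10), pushing the deadline to 2013-04-10.
The period was tolled for 141 days by the defendant's active military service (2012-08-23 to 2013-01-11), pushing the deadline to 2013-08-29.
Nothing else in the chronology tolls or restarts the period.
The 2013-06-04 filing precedes the 2013-08-29 deadline; the claim is timely.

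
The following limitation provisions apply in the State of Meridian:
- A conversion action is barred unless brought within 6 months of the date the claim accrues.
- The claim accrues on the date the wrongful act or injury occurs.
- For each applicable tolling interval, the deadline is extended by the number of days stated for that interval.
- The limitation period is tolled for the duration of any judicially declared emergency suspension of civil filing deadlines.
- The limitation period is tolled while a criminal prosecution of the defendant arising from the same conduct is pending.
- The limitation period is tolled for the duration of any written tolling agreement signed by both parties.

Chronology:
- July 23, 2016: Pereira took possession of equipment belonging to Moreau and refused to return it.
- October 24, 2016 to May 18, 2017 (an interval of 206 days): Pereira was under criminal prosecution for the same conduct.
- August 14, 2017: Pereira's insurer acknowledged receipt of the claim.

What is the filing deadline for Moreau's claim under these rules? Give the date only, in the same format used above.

The claim accrued on July 23, 2016, the date of the act.
6 months from July 23, 2016 is January 23, 2017.
The period was tolled for 206 days by the pending criminal prosecution (October 24, 2016 to May 18, 2017), pushing the deadline to August 17, 2017.
Nothing else in the chronology tolls or restarts the period.

August 17, 2017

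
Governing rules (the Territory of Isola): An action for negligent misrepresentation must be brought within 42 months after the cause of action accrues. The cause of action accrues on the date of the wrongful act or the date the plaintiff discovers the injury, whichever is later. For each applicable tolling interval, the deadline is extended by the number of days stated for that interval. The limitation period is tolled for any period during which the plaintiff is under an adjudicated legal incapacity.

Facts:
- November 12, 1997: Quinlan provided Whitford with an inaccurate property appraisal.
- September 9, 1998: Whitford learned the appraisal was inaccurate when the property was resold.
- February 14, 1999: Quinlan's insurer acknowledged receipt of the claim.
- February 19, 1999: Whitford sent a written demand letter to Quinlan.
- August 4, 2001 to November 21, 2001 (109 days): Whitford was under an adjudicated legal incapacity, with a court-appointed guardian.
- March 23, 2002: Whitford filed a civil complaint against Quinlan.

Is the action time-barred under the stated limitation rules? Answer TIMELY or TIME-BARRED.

The claim accrued on September 9, 1998 — the later of the November 12, 1997 act and the September 9, 1998 discovery.
Adding the 42 months base period to September 9, 1998 gives a deadline of March 9, 2002, before any tolling.
Because the plaintiff's legal incapacity ran from August 4, 2001 to November 21, 2001, the deadline is extended by 109 days to June 26, 2002.
None of the other events listed affects the running of the period under the stated rules.
Filing on March 23, 2002 beat the June 26, 2002 deadline — the action is timely.

TIMELY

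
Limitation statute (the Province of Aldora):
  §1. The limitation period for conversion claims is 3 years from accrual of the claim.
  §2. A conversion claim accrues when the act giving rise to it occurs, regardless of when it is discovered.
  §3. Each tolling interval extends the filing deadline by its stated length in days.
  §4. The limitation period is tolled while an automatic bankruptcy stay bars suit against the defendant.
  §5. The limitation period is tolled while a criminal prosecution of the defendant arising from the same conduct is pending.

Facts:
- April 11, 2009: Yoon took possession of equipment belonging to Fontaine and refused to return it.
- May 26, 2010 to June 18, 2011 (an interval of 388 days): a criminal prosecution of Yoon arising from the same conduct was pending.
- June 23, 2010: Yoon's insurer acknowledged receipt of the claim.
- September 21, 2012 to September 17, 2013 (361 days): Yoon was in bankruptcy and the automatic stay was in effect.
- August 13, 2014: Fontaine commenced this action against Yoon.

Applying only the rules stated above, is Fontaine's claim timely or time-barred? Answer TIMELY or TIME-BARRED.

TIME-BARRED

The limitation period began to run on April 11, 2009.
Adding the 3 years base period to April 11, 2009 gives a deadline of April 11, 2012, before any tolling.
Because the pending criminal prosecution ran from May 26, 2010 to June 18, 2011, the deadline is extended by 388 days to May 4, 2013.
The period was tolled for 361 days by the automatic bankruptcy stay (September 21, 2012 to September 17, 2013), pushing the deadline to April 30, 2014.
The other events in the timeline have no effect on the limitation period under the stated rules.
Fontaine filed on August 13, 2014, after the April 30, 2014 deadline, so the action is time-barred.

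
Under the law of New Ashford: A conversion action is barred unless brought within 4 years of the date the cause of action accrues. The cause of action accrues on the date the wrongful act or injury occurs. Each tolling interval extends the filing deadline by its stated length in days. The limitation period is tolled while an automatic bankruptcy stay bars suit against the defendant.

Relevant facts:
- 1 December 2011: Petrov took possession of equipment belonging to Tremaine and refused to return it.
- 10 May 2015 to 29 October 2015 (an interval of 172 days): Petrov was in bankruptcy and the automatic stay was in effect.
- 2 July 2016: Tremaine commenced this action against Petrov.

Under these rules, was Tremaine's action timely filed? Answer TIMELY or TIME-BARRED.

The limitation period began to run on 1 December 2011.
4 years from 1 December 2011 is 1 December 2015.
Because the automatic bankruptcy stay ran from 10 May 2015 to 29 October 2015, the deadline is extended by 172 days to 21 May 2016.
Tremaine filed on 2 July 2016, after the 21 May 2016 deadline, so the action is time-barred.

TIME-BARRED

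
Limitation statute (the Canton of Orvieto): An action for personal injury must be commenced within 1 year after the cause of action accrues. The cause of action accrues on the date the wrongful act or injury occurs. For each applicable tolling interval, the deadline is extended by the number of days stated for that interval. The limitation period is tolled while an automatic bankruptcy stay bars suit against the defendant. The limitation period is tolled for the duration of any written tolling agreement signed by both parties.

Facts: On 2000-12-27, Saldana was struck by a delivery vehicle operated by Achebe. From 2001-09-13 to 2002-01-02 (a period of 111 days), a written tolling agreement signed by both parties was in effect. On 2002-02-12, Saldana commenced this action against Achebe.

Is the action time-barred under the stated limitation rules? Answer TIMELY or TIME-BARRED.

TIMELY

The claim accrued on 2000-12-27, when the wrongful act occurred.
1 year from 2000-12-27 is 2001-12-27.
The written tolling agreement from 2001-09-13 to 2002-01-02 tolled the period for 111 days, extending the deadline to 2002-04-17.
The 2002-02-12 filing precedes the 2002-04-17 deadline; the claim is timely.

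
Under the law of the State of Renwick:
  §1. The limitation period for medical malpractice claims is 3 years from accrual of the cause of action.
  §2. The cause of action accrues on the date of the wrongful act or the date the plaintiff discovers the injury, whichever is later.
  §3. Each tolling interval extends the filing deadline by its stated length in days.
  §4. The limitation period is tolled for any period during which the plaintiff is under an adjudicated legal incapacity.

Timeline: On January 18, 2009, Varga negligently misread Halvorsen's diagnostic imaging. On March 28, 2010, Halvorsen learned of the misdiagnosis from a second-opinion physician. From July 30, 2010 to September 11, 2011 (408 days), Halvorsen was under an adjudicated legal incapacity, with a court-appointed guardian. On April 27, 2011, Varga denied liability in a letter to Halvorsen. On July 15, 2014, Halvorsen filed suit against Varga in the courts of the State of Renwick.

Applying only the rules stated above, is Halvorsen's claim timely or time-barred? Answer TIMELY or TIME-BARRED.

TIME-BARRED

Taking the later of the act (January 18, 2009) and discovery (March 28, 2010), the claim accrued on March 28, 2010.
Adding the 3 years base period to March 28, 2010 gives a deadline of March 28, 2013, before any tolling.
The period was tolled for 408 days by the plaintiff's legal incapacity (July 30, 2010 to September 11, 2011), pushing the deadline to May 10, 2014.
Nothing else in the chronology tolls or restarts the period.
Filing on July 15, 2014 missed the May 10, 2014 deadline — the action is time-barred.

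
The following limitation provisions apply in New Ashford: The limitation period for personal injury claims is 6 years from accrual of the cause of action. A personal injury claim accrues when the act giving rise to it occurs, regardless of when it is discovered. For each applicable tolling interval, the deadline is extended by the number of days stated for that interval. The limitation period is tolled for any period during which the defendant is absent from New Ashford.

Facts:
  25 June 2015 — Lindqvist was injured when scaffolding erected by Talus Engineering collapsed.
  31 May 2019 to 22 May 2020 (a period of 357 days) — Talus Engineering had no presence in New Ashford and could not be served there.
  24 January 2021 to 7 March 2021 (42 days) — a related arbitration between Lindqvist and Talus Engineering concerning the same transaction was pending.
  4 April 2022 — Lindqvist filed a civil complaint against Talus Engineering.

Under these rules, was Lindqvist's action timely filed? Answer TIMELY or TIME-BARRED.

TIMELY

The claim accrued on 25 June 2015, when the wrongful act occurred.
6 years from 25 June 2015 is 25 June 2021.
The period was tolled for 357 days by the defendant's absence from the jurisdiction (31 May 2019 to 22 May 2020), pushing the deadline to 17 June 2022.
The pending related arbitration from 24 January 2021 to 7 March 2021 does not toll the period, because no stated rule makes a pending arbitration a tolling event.
Lindqvist filed on 4 April 2022, before the 17 June 2022 deadline, so the action is timely.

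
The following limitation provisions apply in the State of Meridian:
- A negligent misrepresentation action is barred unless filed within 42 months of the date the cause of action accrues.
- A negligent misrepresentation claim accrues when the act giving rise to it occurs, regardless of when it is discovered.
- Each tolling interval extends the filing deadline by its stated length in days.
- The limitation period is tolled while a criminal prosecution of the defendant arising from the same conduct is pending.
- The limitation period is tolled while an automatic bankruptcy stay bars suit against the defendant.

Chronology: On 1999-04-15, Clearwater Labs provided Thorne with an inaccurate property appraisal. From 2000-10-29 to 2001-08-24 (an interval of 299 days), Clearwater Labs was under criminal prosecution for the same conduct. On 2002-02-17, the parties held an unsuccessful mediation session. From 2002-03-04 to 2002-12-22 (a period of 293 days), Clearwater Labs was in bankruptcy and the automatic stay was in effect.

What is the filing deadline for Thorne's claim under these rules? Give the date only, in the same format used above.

The limitation period began to run on 1999-04-15.
42 months from 1999-04-15 is 2002-10-15.
Because the pending criminal prosecution ran from 2000-10-29 to 2001-08-24, the deadline is extended by 299 days to 2003-08-10.
The automatic bankruptcy stay from 2002-03-04 to 2002-12-22 tolled the period for 293 days, extending the deadline to 2004-05-29.
None of the other events listed affects the running of the period under the stated rules.

2004-05-29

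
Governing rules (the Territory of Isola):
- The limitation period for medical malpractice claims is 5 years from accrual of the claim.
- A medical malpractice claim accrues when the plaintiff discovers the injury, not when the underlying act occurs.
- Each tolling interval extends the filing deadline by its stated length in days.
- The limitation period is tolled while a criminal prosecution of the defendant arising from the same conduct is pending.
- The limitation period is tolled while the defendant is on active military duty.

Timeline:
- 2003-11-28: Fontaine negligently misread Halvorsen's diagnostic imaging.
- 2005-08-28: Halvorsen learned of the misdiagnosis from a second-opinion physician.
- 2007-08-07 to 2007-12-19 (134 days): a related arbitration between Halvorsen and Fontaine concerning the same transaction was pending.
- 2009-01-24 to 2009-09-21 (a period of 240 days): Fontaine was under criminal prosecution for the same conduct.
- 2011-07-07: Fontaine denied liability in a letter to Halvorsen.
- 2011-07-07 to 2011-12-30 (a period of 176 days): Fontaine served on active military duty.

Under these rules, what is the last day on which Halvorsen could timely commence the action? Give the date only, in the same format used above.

2011-04-25

Under the discovery rule, the claim accrued on 2005-08-28, when Halvorsen discovered the injury — not on the 2003-11-28 date of the underlying act.
The untolled deadline — 5 years after 2005-08-28 — is 2010-08-28.
The pending criminal prosecution from 2009-01-24 to 2009-09-21 tolled the period for 240 days, extending the deadline to 2011-04-25.
By the time the defendant's active military service began on 2011-07-07, the limitation period had already expired on 2011-04-25; that interval cannot revive it.
Although a pending arbitration ran from 2007-08-07 to 2007-12-19, the stated rules do not make that a tolling event, so it is disregarded.
The other events in the timeline have no effect on the limitation period under the stated rules.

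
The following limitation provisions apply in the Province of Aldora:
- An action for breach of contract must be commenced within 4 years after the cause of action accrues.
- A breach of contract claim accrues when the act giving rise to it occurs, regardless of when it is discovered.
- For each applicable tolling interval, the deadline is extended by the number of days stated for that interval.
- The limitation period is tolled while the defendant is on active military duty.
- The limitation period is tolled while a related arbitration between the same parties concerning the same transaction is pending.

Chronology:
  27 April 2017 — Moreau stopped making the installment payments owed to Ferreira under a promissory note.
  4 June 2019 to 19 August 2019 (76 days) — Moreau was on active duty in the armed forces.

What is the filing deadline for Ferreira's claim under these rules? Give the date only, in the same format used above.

The limitation period began to run on 27 April 2017.
4 years from 27 April 2017 is 27 April 2021.
The period was tolled for 76 days by the defendant's active military service (4 June 2019 to 19 August 2019), pushing the deadline to 12 July 2021.

12 July 2021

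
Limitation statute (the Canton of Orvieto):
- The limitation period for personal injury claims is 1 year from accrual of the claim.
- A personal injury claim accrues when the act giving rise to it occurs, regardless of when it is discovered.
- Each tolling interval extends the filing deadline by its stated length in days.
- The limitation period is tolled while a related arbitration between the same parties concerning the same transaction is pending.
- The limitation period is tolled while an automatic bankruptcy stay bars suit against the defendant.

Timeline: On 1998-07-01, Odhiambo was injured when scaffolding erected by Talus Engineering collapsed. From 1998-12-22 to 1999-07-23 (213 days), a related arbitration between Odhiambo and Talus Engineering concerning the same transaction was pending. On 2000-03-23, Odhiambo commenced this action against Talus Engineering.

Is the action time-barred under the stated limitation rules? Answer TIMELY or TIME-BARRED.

The claim accrued on 1998-07-01, when the wrongful act occurred.
The untolled deadline — 1 year after 1998-07-01 — is 1999-07-01.
The period was tolled for 213 days by the pending related arbitration (1998-12-22 to 1999-07-23), pushing the deadline to 2000-01-30.
Filing on 2000-03-23 missed the 2000-01-30 deadline — the action is time-barred.

TIME-BARRED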